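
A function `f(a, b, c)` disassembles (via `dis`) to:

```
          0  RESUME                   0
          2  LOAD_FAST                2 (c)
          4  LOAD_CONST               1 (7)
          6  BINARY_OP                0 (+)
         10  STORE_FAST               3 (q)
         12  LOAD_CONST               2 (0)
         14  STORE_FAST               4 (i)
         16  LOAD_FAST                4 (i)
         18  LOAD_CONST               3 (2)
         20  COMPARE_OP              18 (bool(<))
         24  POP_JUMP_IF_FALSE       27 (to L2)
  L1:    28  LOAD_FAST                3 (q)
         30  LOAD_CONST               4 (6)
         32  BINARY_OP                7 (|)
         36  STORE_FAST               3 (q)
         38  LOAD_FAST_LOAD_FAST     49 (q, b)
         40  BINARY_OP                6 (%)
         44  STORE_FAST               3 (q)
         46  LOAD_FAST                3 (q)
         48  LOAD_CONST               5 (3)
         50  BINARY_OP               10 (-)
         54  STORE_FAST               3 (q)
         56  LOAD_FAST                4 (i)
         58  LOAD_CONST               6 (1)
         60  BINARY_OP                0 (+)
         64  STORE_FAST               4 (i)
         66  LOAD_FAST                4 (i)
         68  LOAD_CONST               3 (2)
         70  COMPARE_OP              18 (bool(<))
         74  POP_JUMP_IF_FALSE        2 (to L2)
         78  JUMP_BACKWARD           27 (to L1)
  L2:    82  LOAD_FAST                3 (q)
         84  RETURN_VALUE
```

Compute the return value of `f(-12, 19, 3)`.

LOAD_FAST c → push 3. Stack: [3]
LOAD_CONST → push 7. Stack: [3, 7]
BINARY_OP + → 3 + 7 = 10. Stack: [10]
STORE_FAST q → q=10. Stack: []
LOAD_CONST → push 0. Stack: [0]
STORE_FAST i → i=0. Stack: []
LOAD_FAST i → push 0. Stack: [0]
LOAD_CONST → push 2. Stack: [0, 2]
COMPARE_OP bool(<) → 0 vs 2 = True. Stack: [True]
POP_JUMP_IF_FALSE → pop True; no jump. Stack: []
LOAD_FAST q → push 10. Stack: [10]
LOAD_CONST → push 6. Stack: [10, 6]
BINARY_OP | → 10 | 6 = 14. Stack: [14]
STORE_FAST q → q=14. Stack: []
LOAD_FAST_LOAD_FAST q,b → push 14,19. Stack: [14, 19]
BINARY_OP % → 14 % 19 = 14. Stack: [14]
STORE_FAST q → q=14. Stack: []
LOAD_FAST q → push 14. Stack: [14]
LOAD_CONST → push 3. Stack: [14, 3]
BINARY_OP - → 14 - 3 = 11. Stack: [11]
STORE_FAST q → q=11. Stack: []
LOAD_FAST i → push 0. Stack: [0]
LOAD_CONST → push 1. Stack: [0, 1]
BINARY_OP + → 0 + 1 = 1. Stack: [1]
STORE_FAST i → i=1. Stack: []
LOAD_FAST i → push 1. Stack: [1]
LOAD_CONST → push 2. Stack: [1, 2]
COMPARE_OP bool(<) → 1 vs 2 = True. Stack: [True]
POP_JUMP_IF_FALSE → pop True; no jump. Stack: []
LOAD_FAST q → push 11. Stack: [11]
LOAD_CONST → push 6. Stack: [11, 6]
BINARY_OP | → 11 | 6 = 15. Stack: [15]
STORE_FAST q → q=15. Stack: []
LOAD_FAST_LOAD_FAST q,b → push 15,19. Stack: [15, 19]
BINARY_OP % → 15 % 19 = 15. Stack: [15]
STORE_FAST q → q=15. Stack: []
LOAD_FAST q → push 15. Stack: [15]
LOAD_CONST → push 3. Stack: [15, 3]
BINARY_OP - → 15 - 3 = 12. Stack: [12]
STORE_FAST q → q=12. Stack: []
LOAD_FAST i → push 1. Stack: [1]
LOAD_CONST → push 1. Stack: [1, 1]
BINARY_OP + → 1 + 1 = 2. Stack: [2]
STORE_FAST i → i=2. Stack: []
LOAD_FAST i → push 2. Stack: [2]
LOAD_CONST → push 2. Stack: [2, 2]
COMPARE_OP bool(<) → 2 vs 2 = False. Stack: [False]
POP_JUMP_IF_FALSE → pop False; jump. Stack: []
LOAD_FAST q → push 12. Stack: [12]
RETURN_VALUE → return 12.

12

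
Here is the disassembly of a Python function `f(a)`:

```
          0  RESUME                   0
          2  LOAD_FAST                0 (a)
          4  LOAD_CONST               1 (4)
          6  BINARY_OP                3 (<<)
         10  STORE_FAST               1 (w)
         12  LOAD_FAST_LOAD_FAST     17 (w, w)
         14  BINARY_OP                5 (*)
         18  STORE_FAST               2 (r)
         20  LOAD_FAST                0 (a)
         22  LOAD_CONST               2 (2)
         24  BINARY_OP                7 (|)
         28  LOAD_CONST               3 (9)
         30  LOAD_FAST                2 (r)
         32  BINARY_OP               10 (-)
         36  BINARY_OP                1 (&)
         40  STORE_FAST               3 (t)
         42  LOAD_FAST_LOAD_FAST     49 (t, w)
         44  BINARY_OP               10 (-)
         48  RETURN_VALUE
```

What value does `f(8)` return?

LOAD_FAST a → push 8. Stack: [8]
LOAD_CONST → push 4. Stack: [8, 4]
BINARY_OP << → 8 << 4 = 128. Stack: [128]
STORE_FAST w → w=128. Stack: []
LOAD_FAST_LOAD_FAST w,w → push 128,128. Stack: [128, 128]
BINARY_OP * → 128 * 128 = 16384. Stack: [16384]
STORE_FAST r → r=16384. Stack: []
LOAD_FAST a → push 8. Stack: [8]
LOAD_CONST → push 2. Stack: [8, 2]
BINARY_OP | → 8 | 2 = 10. Stack: [10]
LOAD_CONST → push 9. Stack: [10, 9]
LOAD_FAST r → push 16384. Stack: [10, 9, 16384]
BINARY_OP - → 9 - 16384 = -16375. Stack: [10, -16375]
BINARY_OP & → 10 & -16375 = 8. Stack: [8]
STORE_FAST t → t=8. Stack: []
LOAD_FAST_LOAD_FAST t,w → push 8,128. Stack: [8, 128]
BINARY_OP - → 8 - 128 = -120. Stack: [-120]
RETURN_VALUE → return -120.

-120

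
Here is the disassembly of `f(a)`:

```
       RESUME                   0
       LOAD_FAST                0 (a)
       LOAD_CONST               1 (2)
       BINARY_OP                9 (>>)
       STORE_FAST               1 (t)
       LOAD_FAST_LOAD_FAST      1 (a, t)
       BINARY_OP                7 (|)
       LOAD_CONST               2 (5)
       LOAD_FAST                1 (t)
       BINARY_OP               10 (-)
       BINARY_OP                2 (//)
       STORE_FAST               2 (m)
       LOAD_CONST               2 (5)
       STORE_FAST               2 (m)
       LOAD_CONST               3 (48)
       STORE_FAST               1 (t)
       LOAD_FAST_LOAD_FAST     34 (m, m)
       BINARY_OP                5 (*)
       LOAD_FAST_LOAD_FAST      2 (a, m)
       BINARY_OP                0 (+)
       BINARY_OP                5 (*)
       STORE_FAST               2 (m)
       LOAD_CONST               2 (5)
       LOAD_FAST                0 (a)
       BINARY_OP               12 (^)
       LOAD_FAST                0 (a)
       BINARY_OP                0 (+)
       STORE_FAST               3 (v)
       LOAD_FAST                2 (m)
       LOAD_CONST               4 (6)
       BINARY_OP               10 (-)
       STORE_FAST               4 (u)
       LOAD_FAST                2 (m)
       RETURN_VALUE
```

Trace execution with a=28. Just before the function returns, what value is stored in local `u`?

LOAD_FAST a → push 28. Stack: [28]
LOAD_CONST → push 2. Stack: [28, 2]
BINARY_OP >> → 28 >> 2 = 7. Stack: [7]
STORE_FAST t → t=7. Stack: []
LOAD_FAST_LOAD_FAST a,t → push 28,7. Stack: [28, 7]
BINARY_OP | → 28 | 7 = 31. Stack: [31]
LOAD_CONST → push 5. Stack: [31, 5]
LOAD_FAST t → push 7. Stack: [31, 5, 7]
BINARY_OP - → 5 - 7 = -2. Stack: [31, -2]
BINARY_OP // → 31 // -2 = -16. Stack: [-16]
STORE_FAST m → m=-16. Stack: []
LOAD_CONST → push 5. Stack: [5]
STORE_FAST m → m=5. Stack: []
LOAD_CONST → push 48. Stack: [48]
STORE_FAST t → t=48. Stack: []
LOAD_FAST_LOAD_FAST m,m → push 5,5. Stack: [5, 5]
BINARY_OP * → 5 * 5 = 25. Stack: [25]
LOAD_FAST_LOAD_FAST a,m → push 28,5. Stack: [25, 28, 5]
BINARY_OP + → 28 + 5 = 33. Stack: [25, 33]
BINARY_OP * → 25 * 33 = 825. Stack: [825]
STORE_FAST m → m=825. Stack: []
LOAD_CONST → push 5. Stack: [5]
LOAD_FAST a → push 28. Stack: [5, 28]
BINARY_OP ^ → 5 ^ 28 = 25. Stack: [25]
LOAD_FAST a → push 28. Stack: [25, 28]
BINARY_OP + → 25 + 28 = 53. Stack: [53]
STORE_FAST v → v=53. Stack: []
LOAD_FAST m → push 825. Stack: [825]
LOAD_CONST → push 6. Stack: [825, 6]
BINARY_OP - → 825 - 6 = 819. Stack: [819]
STORE_FAST u → u=819. Stack: []
LOAD_FAST m → push 825. Stack: [825]
RETURN_VALUE → return 825.

819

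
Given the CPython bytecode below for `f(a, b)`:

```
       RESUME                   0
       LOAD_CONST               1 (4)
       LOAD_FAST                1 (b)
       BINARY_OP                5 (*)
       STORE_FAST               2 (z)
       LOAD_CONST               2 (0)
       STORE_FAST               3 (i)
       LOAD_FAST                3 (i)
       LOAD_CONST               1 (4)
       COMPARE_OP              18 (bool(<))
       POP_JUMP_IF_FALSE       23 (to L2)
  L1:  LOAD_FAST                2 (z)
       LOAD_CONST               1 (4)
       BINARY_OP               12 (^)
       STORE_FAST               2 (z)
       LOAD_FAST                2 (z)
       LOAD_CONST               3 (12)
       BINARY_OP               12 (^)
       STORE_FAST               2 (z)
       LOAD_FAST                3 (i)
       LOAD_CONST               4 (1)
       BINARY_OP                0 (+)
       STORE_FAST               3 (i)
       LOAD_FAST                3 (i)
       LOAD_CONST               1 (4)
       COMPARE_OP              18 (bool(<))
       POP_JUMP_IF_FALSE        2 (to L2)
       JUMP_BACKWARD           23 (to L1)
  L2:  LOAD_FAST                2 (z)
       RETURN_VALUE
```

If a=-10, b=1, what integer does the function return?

LOAD_CONST → push 4
LOAD_FAST b → push 1
BINARY_OP * → 4 * 1 = 4
STORE_FAST z → z=4
LOAD_CONST → push 0
STORE_FAST i → i=0
LOAD_FAST i → push 0
LOAD_CONST → push 4
COMPARE_OP bool(<) → 0 vs 4 = True
POP_JUMP_IF_FALSE → pop True; no jump
LOAD_FAST z → push 4
LOAD_CONST → push 4
BINARY_OP ^ → 4 ^ 4 = 0
STORE_FAST z → z=0
LOAD_FAST z → push 0
LOAD_CONST → push 12
BINARY_OP ^ → 0 ^ 12 = 12
STORE_FAST z → z=12
LOAD_FAST i → push 0
LOAD_CONST → push 1
BINARY_OP + → 0 + 1 = 1
STORE_FAST i → i=1
LOAD_FAST i → push 1
LOAD_CONST → push 4
COMPARE_OP bool(<) → 1 vs 4 = True
POP_JUMP_IF_FALSE → pop True; no jump
LOAD_FAST z → push 12
LOAD_CONST → push 4
BINARY_OP ^ → 12 ^ 4 = 8
STORE_FAST z → z=8
LOAD_FAST z → push 8
LOAD_CONST → push 12
BINARY_OP ^ → 8 ^ 12 = 4
STORE_FAST z → z=4
LOAD_FAST i → push 1
LOAD_CONST → push 1
BINARY_OP + → 1 + 1 = 2
STORE_FAST i → i=2
LOAD_FAST i → push 2
LOAD_CONST → push 4
COMPARE_OP bool(<) → 2 vs 4 = True
POP_JUMP_IF_FALSE → pop True; no jump
LOAD_FAST z → push 4
LOAD_CONST → push 4
BINARY_OP ^ → 4 ^ 4 = 0
STORE_FAST z → z=0
LOAD_FAST z → push 0
LOAD_CONST → push 12
BINARY_OP ^ → 0 ^ 12 = 12
STORE_FAST z → z=12
LOAD_FAST i → push 2
LOAD_CONST → push 1
BINARY_OP + → 2 + 1 = 3
STORE_FAST i → i=3
LOAD_FAST i → push 3
LOAD_CONST → push 4
COMPARE_OP bool(<) → 3 vs 4 = True
POP_JUMP_IF_FALSE → pop True; no jump
LOAD_FAST z → push 12
LOAD_CONST → push 4
BINARY_OP ^ → 12 ^ 4 = 8
STORE_FAST z → z=8
LOAD_FAST z → push 8
LOAD_CONST → push 12
BINARY_OP ^ → 8 ^ 12 = 4
STORE_FAST z → z=4
LOAD_FAST i → push 3
LOAD_CONST → push 1
BINARY_OP + → 3 + 1 = 4
STORE_FAST i → i=4
LOAD_FAST i → push 4
LOAD_CONST → push 4
COMPARE_OP bool(<) → 4 vs 4 = False
POP_JUMP_IF_FALSE → pop False; jump
LOAD_FAST z → push 4
RETURN_VALUE → return 4.

4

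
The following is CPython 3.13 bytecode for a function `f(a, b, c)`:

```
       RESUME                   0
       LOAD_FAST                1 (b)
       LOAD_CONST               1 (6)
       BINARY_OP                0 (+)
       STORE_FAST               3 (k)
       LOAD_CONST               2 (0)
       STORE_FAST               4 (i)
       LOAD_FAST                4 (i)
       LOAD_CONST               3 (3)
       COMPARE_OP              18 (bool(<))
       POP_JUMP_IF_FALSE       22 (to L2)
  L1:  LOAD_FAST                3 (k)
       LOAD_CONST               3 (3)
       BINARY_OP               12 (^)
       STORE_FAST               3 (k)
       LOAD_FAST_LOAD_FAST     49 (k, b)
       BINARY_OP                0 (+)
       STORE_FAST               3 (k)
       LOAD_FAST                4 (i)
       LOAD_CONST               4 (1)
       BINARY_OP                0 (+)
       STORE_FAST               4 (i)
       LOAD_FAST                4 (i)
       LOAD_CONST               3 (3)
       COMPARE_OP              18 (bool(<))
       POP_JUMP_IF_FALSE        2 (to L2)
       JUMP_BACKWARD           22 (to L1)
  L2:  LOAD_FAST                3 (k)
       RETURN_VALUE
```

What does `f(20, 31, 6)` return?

133

LOAD_FAST b → push 31. Stack: [31]
LOAD_CONST → push 6. Stack: [31, 6]
BINARY_OP + → 31 + 6 = 37. Stack: [37]
STORE_FAST k → k=37. Stack: []
LOAD_CONST → push 0. Stack: [0]
STORE_FAST i → i=0. Stack: []
LOAD_FAST i → push 0. Stack: [0]
LOAD_CONST → push 3. Stack: [0, 3]
COMPARE_OP bool(<) → 0 vs 3 = True. Stack: [True]
POP_JUMP_IF_FALSE → pop True; no jump. Stack: []
LOAD_FAST k → push 37. Stack: [37]
LOAD_CONST → push 3. Stack: [37, 3]
BINARY_OP ^ → 37 ^ 3 = 38. Stack: [38]
STORE_FAST k → k=38. Stack: []
LOAD_FAST_LOAD_FAST k,b → push 38,31. Stack: [38, 31]
BINARY_OP + → 38 + 31 = 69. Stack: [69]
STORE_FAST k → k=69. Stack: []
LOAD_FAST i → push 0. Stack: [0]
LOAD_CONST → push 1. Stack: [0, 1]
BINARY_OP + → 0 + 1 = 1. Stack: [1]
STORE_FAST i → i=1. Stack: []
LOAD_FAST i → push 1. Stack: [1]
LOAD_CONST → push 3. Stack: [1, 3]
COMPARE_OP bool(<) → 1 vs 3 = True. Stack: [True]
POP_JUMP_IF_FALSE → pop True; no jump. Stack: []
LOAD_FAST k → push 69. Stack: [69]
LOAD_CONST → push 3. Stack: [69, 3]
BINARY_OP ^ → 69 ^ 3 = 70. Stack: [70]
STORE_FAST k → k=70. Stack: []
LOAD_FAST_LOAD_FAST k,b → push 70,31. Stack: [70, 31]
BINARY_OP + → 70 + 31 = 101. Stack: [101]
STORE_FAST k → k=101. Stack: []
LOAD_FAST i → push 1. Stack: [1]
LOAD_CONST → push 1. Stack: [1, 1]
BINARY_OP + → 1 + 1 = 2. Stack: [2]
STORE_FAST i → i=2. Stack: []
LOAD_FAST i → push 2. Stack: [2]
LOAD_CONST → push 3. Stack: [2, 3]
COMPARE_OP bool(<) → 2 vs 3 = True. Stack: [True]
POP_JUMP_IF_FALSE → pop True; no jump. Stack: []
LOAD_FAST k → push 101. Stack: [101]
LOAD_CONST → push 3. Stack: [101, 3]
BINARY_OP ^ → 101 ^ 3 = 102. Stack: [102]
STORE_FAST k → k=102. Stack: []
LOAD_FAST_LOAD_FAST k,b → push 102,31. Stack: [102, 31]
BINARY_OP + → 102 + 31 = 133. Stack: [133]
STORE_FAST k → k=133. Stack: []
LOAD_FAST i → push 2. Stack: [2]
LOAD_CONST → push 1. Stack: [2, 1]
BINARY_OP + → 2 + 1 = 3. Stack: [3]
STORE_FAST i → i=3. Stack: []
LOAD_FAST i → push 3. Stack: [3]
LOAD_CONST → push 3. Stack: [3, 3]
COMPARE_OP bool(<) → 3 vs 3 = False. Stack: [False]
POP_JUMP_IF_FALSE → pop False; jump. Stack: []
LOAD_FAST k → push 133. Stack: [133]
RETURN_VALUE → return 133.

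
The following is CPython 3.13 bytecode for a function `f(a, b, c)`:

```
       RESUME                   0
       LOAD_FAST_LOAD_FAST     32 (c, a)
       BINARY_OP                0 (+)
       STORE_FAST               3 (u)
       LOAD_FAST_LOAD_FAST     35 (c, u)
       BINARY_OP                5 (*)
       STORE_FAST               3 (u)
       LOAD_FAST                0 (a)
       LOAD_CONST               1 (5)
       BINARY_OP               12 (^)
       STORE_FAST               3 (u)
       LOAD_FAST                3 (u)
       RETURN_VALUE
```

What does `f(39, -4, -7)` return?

34

LOAD_FAST_LOAD_FAST c,a → push -7,39. Stack: [-7, 39]
BINARY_OP + → -7 + 39 = 32. Stack: [32]
STORE_FAST u → u=32. Stack: []
LOAD_FAST_LOAD_FAST c,u → push -7,32. Stack: [-7, 32]
BINARY_OP * → -7 * 32 = -224. Stack: [-224]
STORE_FAST u → u=-224. Stack: []
LOAD_FAST a → push 39. Stack: [39]
LOAD_CONST → push 5. Stack: [39, 5]
BINARY_OP ^ → 39 ^ 5 = 34. Stack: [34]
STORE_FAST u → u=34. Stack: []
LOAD_FAST u → push 34. Stack: [34]
RETURN_VALUE → return 34.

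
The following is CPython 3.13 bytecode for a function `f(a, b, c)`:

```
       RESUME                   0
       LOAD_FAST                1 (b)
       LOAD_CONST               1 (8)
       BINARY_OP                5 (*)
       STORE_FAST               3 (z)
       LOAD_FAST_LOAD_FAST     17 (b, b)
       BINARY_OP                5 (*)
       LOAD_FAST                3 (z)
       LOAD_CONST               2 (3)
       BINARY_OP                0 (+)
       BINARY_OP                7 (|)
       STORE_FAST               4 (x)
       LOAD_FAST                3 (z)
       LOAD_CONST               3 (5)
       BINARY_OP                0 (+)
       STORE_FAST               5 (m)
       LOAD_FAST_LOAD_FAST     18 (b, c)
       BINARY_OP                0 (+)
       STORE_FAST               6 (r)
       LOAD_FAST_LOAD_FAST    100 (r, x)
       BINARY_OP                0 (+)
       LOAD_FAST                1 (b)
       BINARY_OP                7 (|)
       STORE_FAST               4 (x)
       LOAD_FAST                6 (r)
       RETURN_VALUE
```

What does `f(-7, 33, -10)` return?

LOAD_FAST b → push 33. Stack: [33]
LOAD_CONST → push 8. Stack: [33, 8]
BINARY_OP * → 33 * 8 = 264. Stack: [264]
STORE_FAST z → z=264. Stack: []
LOAD_FAST_LOAD_FAST b,b → push 33,33. Stack: [33, 33]
BINARY_OP * → 33 * 33 = 1089. Stack: [1089]
LOAD_FAST z → push 264. Stack: [1089, 264]
LOAD_CONST → push 3. Stack: [1089, 264, 3]
BINARY_OP + → 264 + 3 = 267. Stack: [1089, 267]
BINARY_OP | → 1089 | 267 = 1355. Stack: [1355]
STORE_FAST x → x=1355. Stack: []
LOAD_FAST z → push 264. Stack: [264]
LOAD_CONST → push 5. Stack: [264, 5]
BINARY_OP + → 264 + 5 = 269. Stack: [269]
STORE_FAST m → m=269. Stack: []
LOAD_FAST_LOAD_FAST b,c → push 33,-10. Stack: [33, -10]
BINARY_OP + → 33 + -10 = 23. Stack: [23]
STORE_FAST r → r=23. Stack: []
LOAD_FAST_LOAD_FAST r,x → push 23,1355. Stack: [23, 1355]
BINARY_OP + → 23 + 1355 = 1378. Stack: [1378]
LOAD_FAST b → push 33. Stack: [1378, 33]
BINARY_OP | → 1378 | 33 = 1379. Stack: [1379]
STORE_FAST x → x=1379. Stack: []
LOAD_FAST r → push 23. Stack: [23]
RETURN_VALUE → return 23.

23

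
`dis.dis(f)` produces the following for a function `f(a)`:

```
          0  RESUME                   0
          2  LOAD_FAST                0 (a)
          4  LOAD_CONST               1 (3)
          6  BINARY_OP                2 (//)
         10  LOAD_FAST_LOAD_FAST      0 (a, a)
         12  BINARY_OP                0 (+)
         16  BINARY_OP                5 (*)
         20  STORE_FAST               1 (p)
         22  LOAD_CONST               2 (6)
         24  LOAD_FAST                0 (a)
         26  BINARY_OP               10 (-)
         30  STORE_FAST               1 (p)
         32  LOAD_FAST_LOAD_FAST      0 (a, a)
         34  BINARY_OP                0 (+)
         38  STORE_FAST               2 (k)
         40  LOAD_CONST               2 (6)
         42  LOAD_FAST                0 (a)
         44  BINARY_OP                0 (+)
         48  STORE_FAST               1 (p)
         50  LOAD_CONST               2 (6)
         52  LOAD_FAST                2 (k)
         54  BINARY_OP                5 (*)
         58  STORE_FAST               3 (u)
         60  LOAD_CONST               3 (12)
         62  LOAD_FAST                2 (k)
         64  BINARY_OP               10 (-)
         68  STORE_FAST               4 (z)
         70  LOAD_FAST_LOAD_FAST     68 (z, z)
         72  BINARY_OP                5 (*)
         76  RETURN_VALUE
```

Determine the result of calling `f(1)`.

LOAD_FAST a → push 1. Stack: [1]
LOAD_CONST → push 3. Stack: [1, 3]
BINARY_OP // → 1 // 3 = 0. Stack: [0]
LOAD_FAST_LOAD_FAST a,a → push 1,1. Stack: [0, 1, 1]
BINARY_OP + → 1 + 1 = 2. Stack: [0, 2]
BINARY_OP * → 0 * 2 = 0. Stack: [0]
STORE_FAST p → p=0. Stack: []
LOAD_CONST → push 6. Stack: [6]
LOAD_FAST a → push 1. Stack: [6, 1]
BINARY_OP - → 6 - 1 = 5. Stack: [5]
STORE_FAST p → p=5. Stack: []
LOAD_FAST_LOAD_FAST a,a → push 1,1. Stack: [1, 1]
BINARY_OP + → 1 + 1 = 2. Stack: [2]
STORE_FAST k → k=2. Stack: []
LOAD_CONST → push 6. Stack: [6]
LOAD_FAST a → push 1. Stack: [6, 1]
BINARY_OP + → 6 + 1 = 7. Stack: [7]
STORE_FAST p → p=7. Stack: []
LOAD_CONST → push 6. Stack: [6]
LOAD_FAST k → push 2. Stack: [6, 2]
BINARY_OP * → 6 * 2 = 12. Stack: [12]
STORE_FAST u → u=12. Stack: []
LOAD_CONST → push 12. Stack: [12]
LOAD_FAST k → push 2. Stack: [12, 2]
BINARY_OP - → 12 - 2 = 10. Stack: [10]
STORE_FAST z → z=10. Stack: []
LOAD_FAST_LOAD_FAST z,z → push 10,10. Stack: [10, 10]
BINARY_OP * → 10 * 10 = 100. Stack: [100]
RETURN_VALUE → return 100.

100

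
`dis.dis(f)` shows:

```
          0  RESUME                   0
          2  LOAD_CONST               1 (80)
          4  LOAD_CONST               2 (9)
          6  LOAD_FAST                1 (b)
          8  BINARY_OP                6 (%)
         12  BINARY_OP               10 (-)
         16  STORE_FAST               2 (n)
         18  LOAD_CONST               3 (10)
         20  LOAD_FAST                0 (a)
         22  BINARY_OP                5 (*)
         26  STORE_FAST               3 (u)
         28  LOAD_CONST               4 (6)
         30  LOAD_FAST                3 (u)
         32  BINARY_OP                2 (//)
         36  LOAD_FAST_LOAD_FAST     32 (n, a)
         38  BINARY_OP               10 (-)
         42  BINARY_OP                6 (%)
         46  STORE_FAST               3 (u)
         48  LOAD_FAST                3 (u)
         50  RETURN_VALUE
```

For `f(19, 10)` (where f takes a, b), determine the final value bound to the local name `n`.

71

LOAD_CONST → push 80. Stack: [80]
LOAD_CONST → push 9. Stack: [80, 9]
LOAD_FAST b → push 10. Stack: [80, 9, 10]
BINARY_OP % → 9 % 10 = 9. Stack: [80, 9]
BINARY_OP - → 80 - 9 = 71. Stack: [71]
STORE_FAST n → n=71. Stack: []
LOAD_CONST → push 10. Stack: [10]
LOAD_FAST a → push 19. Stack: [10, 19]
BINARY_OP * → 10 * 19 = 190. Stack: [190]
STORE_FAST u → u=190. Stack: []
LOAD_CONST → push 6. Stack: [6]
LOAD_FAST u → push 190. Stack: [6, 190]
BINARY_OP // → 6 // 190 = 0. Stack: [0]
LOAD_FAST_LOAD_FAST n,a → push 71,19. Stack: [0, 71, 19]
BINARY_OP - → 71 - 19 = 52. Stack: [0, 52]
BINARY_OP % → 0 % 52 = 0. Stack: [0]
STORE_FAST u → u=0. Stack: []
LOAD_FAST u → push 0. Stack: [0]
RETURN_VALUE → return 0.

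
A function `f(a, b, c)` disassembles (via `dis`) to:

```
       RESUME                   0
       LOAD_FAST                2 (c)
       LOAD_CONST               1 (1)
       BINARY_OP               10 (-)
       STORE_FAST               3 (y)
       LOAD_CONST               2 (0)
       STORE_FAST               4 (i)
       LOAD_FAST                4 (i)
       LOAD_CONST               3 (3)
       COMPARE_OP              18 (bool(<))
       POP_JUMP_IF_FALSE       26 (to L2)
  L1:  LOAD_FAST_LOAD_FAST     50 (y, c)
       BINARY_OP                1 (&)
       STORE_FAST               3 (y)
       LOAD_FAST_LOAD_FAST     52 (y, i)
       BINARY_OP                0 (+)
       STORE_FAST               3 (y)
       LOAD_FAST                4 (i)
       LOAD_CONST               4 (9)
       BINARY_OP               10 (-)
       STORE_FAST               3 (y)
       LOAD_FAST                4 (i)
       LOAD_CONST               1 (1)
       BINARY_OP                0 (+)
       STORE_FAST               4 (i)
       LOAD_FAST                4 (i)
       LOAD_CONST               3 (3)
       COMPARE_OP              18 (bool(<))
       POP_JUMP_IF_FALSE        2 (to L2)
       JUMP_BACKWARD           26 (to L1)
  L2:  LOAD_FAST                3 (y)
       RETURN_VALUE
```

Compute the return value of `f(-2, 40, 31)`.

-7

LOAD_FAST c → push 31. Stack: [31]
LOAD_CONST → push 1. Stack: [31, 1]
BINARY_OP - → 31 - 1 = 30. Stack: [30]
STORE_FAST y → y=30. Stack: []
LOAD_CONST → push 0. Stack: [0]
STORE_FAST i → i=0. Stack: []
LOAD_FAST i → push 0. Stack: [0]
LOAD_CONST → push 3. Stack: [0, 3]
COMPARE_OP bool(<) → 0 vs 3 = True. Stack: [True]
POP_JUMP_IF_FALSE → pop True; no jump. Stack: []
LOAD_FAST_LOAD_FAST y,c → push 30,31. Stack: [30, 31]
BINARY_OP & → 30 & 31 = 30. Stack: [30]
STORE_FAST y → y=30. Stack: []
LOAD_FAST_LOAD_FAST y,i → push 30,0. Stack: [30, 0]
BINARY_OP + → 30 + 0 = 30. Stack: [30]
STORE_FAST y → y=30. Stack: []
LOAD_FAST i → push 0. Stack: [0]
LOAD_CONST → push 9. Stack: [0, 9]
BINARY_OP - → 0 - 9 = -9. Stack: [-9]
STORE_FAST y → y=-9. Stack: []
LOAD_FAST i → push 0. Stack: [0]
LOAD_CONST → push 1. Stack: [0, 1]
BINARY_OP + → 0 + 1 = 1. Stack: [1]
STORE_FAST i → i=1. Stack: []
LOAD_FAST i → push 1. Stack: [1]
LOAD_CONST → push 3. Stack: [1, 3]
COMPARE_OP bool(<) → 1 vs 3 = True. Stack: [True]
POP_JUMP_IF_FALSE → pop True; no jump. Stack: []
LOAD_FAST_LOAD_FAST y,c → push -9,31. Stack: [-9, 31]
BINARY_OP & → -9 & 31 = 23. Stack: [23]
STORE_FAST y → y=23. Stack: []
LOAD_FAST_LOAD_FAST y,i → push 23,1. Stack: [23, 1]
BINARY_OP + → 23 + 1 = 24. Stack: [24]
STORE_FAST y → y=24. Stack: []
LOAD_FAST i → push 1. Stack: [1]
LOAD_CONST → push 9. Stack: [1, 9]
BINARY_OP - → 1 - 9 = -8. Stack: [-8]
STORE_FAST y → y=-8. Stack: []
LOAD_FAST i → push 1. Stack: [1]
LOAD_CONST → push 1. Stack: [1, 1]
BINARY_OP + → 1 + 1 = 2. Stack: [2]
STORE_FAST i → i=2. Stack: []
LOAD_FAST i → push 2. Stack: [2]
LOAD_CONST → push 3. Stack: [2, 3]
COMPARE_OP bool(<) → 2 vs 3 = True. Stack: [True]
POP_JUMP_IF_FALSE → pop True; no jump. Stack: []
LOAD_FAST_LOAD_FAST y,c → push -8,31. Stack: [-8, 31]
BINARY_OP & → -8 & 31 = 24. Stack: [24]
STORE_FAST y → y=24. Stack: []
LOAD_FAST_LOAD_FAST y,i → push 24,2. Stack: [24, 2]
BINARY_OP + → 24 + 2 = 26. Stack: [26]
STORE_FAST y → y=26. Stack: []
LOAD_FAST i → push 2. Stack: [2]
LOAD_CONST → push 9. Stack: [2, 9]
BINARY_OP - → 2 - 9 = -7. Stack: [-7]
STORE_FAST y → y=-7. Stack: []
LOAD_FAST i → push 2. Stack: [2]
LOAD_CONST → push 1. Stack: [2, 1]
BINARY_OP + → 2 + 1 = 3. Stack: [3]
STORE_FAST i → i=3. Stack: []
LOAD_FAST i → push 3. Stack: [3]
LOAD_CONST → push 3. Stack: [3, 3]
COMPARE_OP bool(<) → 3 vs 3 = False. Stack: [False]
POP_JUMP_IF_FALSE → pop False; jump. Stack: []
LOAD_FAST y → push -7. Stack: [-7]
RETURN_VALUE → return -7.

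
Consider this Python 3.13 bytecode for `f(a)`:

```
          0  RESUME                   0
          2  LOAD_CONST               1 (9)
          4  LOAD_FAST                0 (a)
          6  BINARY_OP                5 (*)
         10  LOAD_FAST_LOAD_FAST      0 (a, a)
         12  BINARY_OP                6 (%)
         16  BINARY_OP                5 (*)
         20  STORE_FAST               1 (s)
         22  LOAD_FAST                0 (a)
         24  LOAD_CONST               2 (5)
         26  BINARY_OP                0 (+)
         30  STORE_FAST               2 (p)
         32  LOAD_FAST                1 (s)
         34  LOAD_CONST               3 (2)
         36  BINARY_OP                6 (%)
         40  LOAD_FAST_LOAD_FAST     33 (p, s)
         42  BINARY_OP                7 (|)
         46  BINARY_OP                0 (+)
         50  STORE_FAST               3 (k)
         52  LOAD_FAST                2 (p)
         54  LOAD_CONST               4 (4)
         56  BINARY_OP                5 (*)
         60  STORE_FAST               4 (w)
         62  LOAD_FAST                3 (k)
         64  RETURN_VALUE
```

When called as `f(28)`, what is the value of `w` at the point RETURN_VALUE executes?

LOAD_CONST → push 9. Stack: [9]
LOAD_FAST a → push 28. Stack: [9, 28]
BINARY_OP * → 9 * 28 = 252. Stack: [252]
LOAD_FAST_LOAD_FAST a,a → push 28,28. Stack: [252, 28, 28]
BINARY_OP % → 28 % 28 = 0. Stack: [252, 0]
BINARY_OP * → 252 * 0 = 0. Stack: [0]
STORE_FAST s → s=0. Stack: []
LOAD_FAST a → push 28. Stack: [28]
LOAD_CONST → push 5. Stack: [28, 5]
BINARY_OP + → 28 + 5 = 33. Stack: [33]
STORE_FAST p → p=33. Stack: []
LOAD_FAST s → push 0. Stack: [0]
LOAD_CONST → push 2. Stack: [0, 2]
BINARY_OP % → 0 % 2 = 0. Stack: [0]
LOAD_FAST_LOAD_FAST p,s → push 33,0. Stack: [0, 33, 0]
BINARY_OP | → 33 | 0 = 33. Stack: [0, 33]
BINARY_OP + → 0 + 33 = 33. Stack: [33]
STORE_FAST k → k=33. Stack: []
LOAD_FAST p → push 33. Stack: [33]
LOAD_CONST → push 4. Stack: [33, 4]
BINARY_OP * → 33 * 4 = 132. Stack: [132]
STORE_FAST w → w=132. Stack: []
LOAD_FAST k → push 33. Stack: [33]
RETURN_VALUE → return 33.

132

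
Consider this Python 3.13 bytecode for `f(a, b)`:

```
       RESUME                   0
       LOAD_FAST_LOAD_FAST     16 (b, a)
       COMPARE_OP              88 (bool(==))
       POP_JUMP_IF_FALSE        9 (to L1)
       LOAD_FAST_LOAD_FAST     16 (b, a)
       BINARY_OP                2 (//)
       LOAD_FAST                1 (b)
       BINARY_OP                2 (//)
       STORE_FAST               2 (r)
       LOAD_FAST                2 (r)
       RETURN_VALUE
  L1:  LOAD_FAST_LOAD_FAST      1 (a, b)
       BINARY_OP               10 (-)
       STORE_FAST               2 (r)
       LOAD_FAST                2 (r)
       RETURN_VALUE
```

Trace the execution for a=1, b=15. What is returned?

LOAD_FAST_LOAD_FAST b,a → push 15,1. Stack: [15, 1]
COMPARE_OP bool(==) → 15 vs 1 = False. Stack: [False]
POP_JUMP_IF_FALSE → pop False; jump. Stack: []
LOAD_FAST_LOAD_FAST a,b → push 1,15. Stack: [1, 15]
BINARY_OP - → 1 - 15 = -14. Stack: [-14]
STORE_FAST r → r=-14. Stack: []
LOAD_FAST r → push -14. Stack: [-14]
RETURN_VALUE → return -14.

-14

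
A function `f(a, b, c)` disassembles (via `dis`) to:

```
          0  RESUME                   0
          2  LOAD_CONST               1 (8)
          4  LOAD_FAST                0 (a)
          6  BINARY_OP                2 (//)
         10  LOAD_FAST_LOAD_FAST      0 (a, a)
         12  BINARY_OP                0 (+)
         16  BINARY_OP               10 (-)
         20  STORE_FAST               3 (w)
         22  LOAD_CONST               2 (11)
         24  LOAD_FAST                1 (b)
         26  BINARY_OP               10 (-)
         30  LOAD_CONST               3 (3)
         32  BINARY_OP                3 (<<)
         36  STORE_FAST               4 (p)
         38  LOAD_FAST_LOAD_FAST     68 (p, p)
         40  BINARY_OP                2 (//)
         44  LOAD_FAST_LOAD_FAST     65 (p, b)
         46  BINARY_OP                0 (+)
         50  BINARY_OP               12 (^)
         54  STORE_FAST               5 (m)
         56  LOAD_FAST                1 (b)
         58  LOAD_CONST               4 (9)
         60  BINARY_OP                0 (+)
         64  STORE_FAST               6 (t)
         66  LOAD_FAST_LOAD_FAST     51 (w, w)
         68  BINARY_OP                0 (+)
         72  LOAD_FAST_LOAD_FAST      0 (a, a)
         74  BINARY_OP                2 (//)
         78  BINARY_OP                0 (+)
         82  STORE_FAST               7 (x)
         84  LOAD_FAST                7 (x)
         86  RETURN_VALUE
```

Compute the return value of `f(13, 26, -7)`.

-51

LOAD_CONST → push 8. Stack: [8]
LOAD_FAST a → push 13. Stack: [8, 13]
BINARY_OP // → 8 // 13 = 0. Stack: [0]
LOAD_FAST_LOAD_FAST a,a → push 13,13. Stack: [0, 13, 13]
BINARY_OP + → 13 + 13 = 26. Stack: [0, 26]
BINARY_OP - → 0 - 26 = -26. Stack: [-26]
STORE_FAST w → w=-26. Stack: []
LOAD_CONST → push 11. Stack: [11]
LOAD_FAST b → push 26. Stack: [11, 26]
BINARY_OP - → 11 - 26 = -15. Stack: [-15]
LOAD_CONST → push 3. Stack: [-15, 3]
BINARY_OP << → -15 << 3 = -120. Stack: [-120]
STORE_FAST p → p=-120. Stack: []
LOAD_FAST_LOAD_FAST p,p → push -120,-120. Stack: [-120, -120]
BINARY_OP // → -120 // -120 = 1. Stack: [1]
LOAD_FAST_LOAD_FAST p,b → push -120,26. Stack: [1, -120, 26]
BINARY_OP + → -120 + 26 = -94. Stack: [1, -94]
BINARY_OP ^ → 1 ^ -94 = -93. Stack: [-93]
STORE_FAST m → m=-93. Stack: []
LOAD_FAST b → push 26. Stack: [26]
LOAD_CONST → push 9. Stack: [26, 9]
BINARY_OP + → 26 + 9 = 35. Stack: [35]
STORE_FAST t → t=35. Stack: []
LOAD_FAST_LOAD_FAST w,w → push -26,-26. Stack: [-26, -26]
BINARY_OP + → -26 + -26 = -52. Stack: [-52]
LOAD_FAST_LOAD_FAST a,a → push 13,13. Stack: [-52, 13, 13]
BINARY_OP // → 13 // 13 = 1. Stack: [-52, 1]
BINARY_OP + → -52 + 1 = -51. Stack: [-51]
STORE_FAST x → x=-51. Stack: []
LOAD_FAST x → push -51. Stack: [-51]
RETURN_VALUE → return -51.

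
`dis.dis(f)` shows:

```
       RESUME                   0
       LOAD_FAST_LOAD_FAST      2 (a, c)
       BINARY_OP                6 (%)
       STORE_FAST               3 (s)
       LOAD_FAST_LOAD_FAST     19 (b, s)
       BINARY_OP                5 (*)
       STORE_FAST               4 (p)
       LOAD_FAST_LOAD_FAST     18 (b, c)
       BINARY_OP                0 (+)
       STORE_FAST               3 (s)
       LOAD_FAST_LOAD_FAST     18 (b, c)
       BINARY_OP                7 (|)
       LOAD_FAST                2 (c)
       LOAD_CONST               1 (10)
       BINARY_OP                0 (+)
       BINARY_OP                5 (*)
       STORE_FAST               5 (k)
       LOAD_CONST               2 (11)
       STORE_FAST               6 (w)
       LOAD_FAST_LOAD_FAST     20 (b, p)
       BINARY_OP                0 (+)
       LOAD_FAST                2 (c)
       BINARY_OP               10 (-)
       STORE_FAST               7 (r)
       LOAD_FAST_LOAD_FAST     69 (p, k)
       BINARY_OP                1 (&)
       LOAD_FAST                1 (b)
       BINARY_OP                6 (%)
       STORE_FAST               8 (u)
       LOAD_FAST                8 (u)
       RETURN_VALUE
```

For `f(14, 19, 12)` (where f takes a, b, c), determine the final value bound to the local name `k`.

LOAD_FAST_LOAD_FAST a,c → push 14,12. Stack: [14, 12]
BINARY_OP % → 14 % 12 = 2. Stack: [2]
STORE_FAST s → s=2. Stack: []
LOAD_FAST_LOAD_FAST b,s → push 19,2. Stack: [19, 2]
BINARY_OP * → 19 * 2 = 38. Stack: [38]
STORE_FAST p → p=38. Stack: []
LOAD_FAST_LOAD_FAST b,c → push 19,12. Stack: [19, 12]
BINARY_OP + → 19 + 12 = 31. Stack: [31]
STORE_FAST s → s=31. Stack: []
LOAD_FAST_LOAD_FAST b,c → push 19,12. Stack: [19, 12]
BINARY_OP | → 19 | 12 = 31. Stack: [31]
LOAD_FAST c → push 12. Stack: [31, 12]
LOAD_CONST → push 10. Stack: [31, 12, 10]
BINARY_OP + → 12 + 10 = 22. Stack: [31, 22]
BINARY_OP * → 31 * 22 = 682. Stack: [682]
STORE_FAST k → k=682. Stack: []
LOAD_CONST → push 11. Stack: [11]
STORE_FAST w → w=11. Stack: []
LOAD_FAST_LOAD_FAST b,p → push 19,38. Stack: [19, 38]
BINARY_OP + → 19 + 38 = 57. Stack: [57]
LOAD_FAST c → push 12. Stack: [57, 12]
BINARY_OP - → 57 - 12 = 45. Stack: [45]
STORE_FAST r → r=45. Stack: []
LOAD_FAST_LOAD_FAST p,k → push 38,682. Stack: [38, 682]
BINARY_OP & → 38 & 682 = 34. Stack: [34]
LOAD_FAST b → push 19. Stack: [34, 19]
BINARY_OP % → 34 % 19 = 15. Stack: [15]
STORE_FAST u → u=15. Stack: []
LOAD_FAST u → push 15. Stack: [15]
RETURN_VALUE → return 15.

682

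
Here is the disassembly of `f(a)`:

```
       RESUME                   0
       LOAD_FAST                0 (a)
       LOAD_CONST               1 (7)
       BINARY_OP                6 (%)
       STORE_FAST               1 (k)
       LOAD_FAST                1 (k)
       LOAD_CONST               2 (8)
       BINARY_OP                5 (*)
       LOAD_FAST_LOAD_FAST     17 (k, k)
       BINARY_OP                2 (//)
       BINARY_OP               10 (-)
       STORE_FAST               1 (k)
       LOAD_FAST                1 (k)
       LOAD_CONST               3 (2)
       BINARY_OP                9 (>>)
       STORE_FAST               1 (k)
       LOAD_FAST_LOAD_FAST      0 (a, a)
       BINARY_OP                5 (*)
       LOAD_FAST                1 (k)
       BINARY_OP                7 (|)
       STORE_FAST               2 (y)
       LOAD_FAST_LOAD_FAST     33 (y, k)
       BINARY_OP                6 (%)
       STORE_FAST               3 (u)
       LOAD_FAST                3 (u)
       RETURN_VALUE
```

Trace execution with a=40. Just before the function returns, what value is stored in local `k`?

9

LOAD_FAST a → push 40. Stack: [40]
LOAD_CONST → push 7. Stack: [40, 7]
BINARY_OP % → 40 % 7 = 5. Stack: [5]
STORE_FAST k → k=5. Stack: []
LOAD_FAST k → push 5. Stack: [5]
LOAD_CONST → push 8. Stack: [5, 8]
BINARY_OP * → 5 * 8 = 40. Stack: [40]
LOAD_FAST_LOAD_FAST k,k → push 5,5. Stack: [40, 5, 5]
BINARY_OP // → 5 // 5 = 1. Stack: [40, 1]
BINARY_OP - → 40 - 1 = 39. Stack: [39]
STORE_FAST k → k=39. Stack: []
LOAD_FAST k → push 39. Stack: [39]
LOAD_CONST → push 2. Stack: [39, 2]
BINARY_OP >> → 39 >> 2 = 9. Stack: [9]
STORE_FAST k → k=9. Stack: []
LOAD_FAST_LOAD_FAST a,a → push 40,40. Stack: [40, 40]
BINARY_OP * → 40 * 40 = 1600. Stack: [1600]
LOAD_FAST k → push 9. Stack: [1600, 9]
BINARY_OP | → 1600 | 9 = 1609. Stack: [1609]
STORE_FAST y → y=1609. Stack: []
LOAD_FAST_LOAD_FAST y,k → push 1609,9. Stack: [1609, 9]
BINARY_OP % → 1609 % 9 = 7. Stack: [7]
STORE_FAST u → u=7. Stack: []
LOAD_FAST u → push 7. Stack: [7]
RETURN_VALUE → return 7.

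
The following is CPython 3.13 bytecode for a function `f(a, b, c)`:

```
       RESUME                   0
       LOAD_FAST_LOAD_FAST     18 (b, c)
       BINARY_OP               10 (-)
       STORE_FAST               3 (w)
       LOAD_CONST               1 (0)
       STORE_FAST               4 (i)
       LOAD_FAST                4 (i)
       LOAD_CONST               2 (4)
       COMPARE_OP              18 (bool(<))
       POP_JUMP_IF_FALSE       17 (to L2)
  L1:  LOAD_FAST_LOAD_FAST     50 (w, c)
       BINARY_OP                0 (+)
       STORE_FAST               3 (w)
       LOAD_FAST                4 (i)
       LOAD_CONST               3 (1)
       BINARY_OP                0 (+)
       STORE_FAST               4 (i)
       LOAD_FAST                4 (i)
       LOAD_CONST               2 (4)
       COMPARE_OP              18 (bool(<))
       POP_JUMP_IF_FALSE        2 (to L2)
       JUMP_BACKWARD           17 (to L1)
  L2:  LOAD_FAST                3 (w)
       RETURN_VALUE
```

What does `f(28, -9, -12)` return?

LOAD_FAST_LOAD_FAST b,c → push -9,-12. Stack: [-9, -12]
BINARY_OP - → -9 - -12 = 3. Stack: [3]
STORE_FAST w → w=3. Stack: []
LOAD_CONST → push 0. Stack: [0]
STORE_FAST i → i=0. Stack: []
LOAD_FAST i → push 0. Stack: [0]
LOAD_CONST → push 4. Stack: [0, 4]
COMPARE_OP bool(<) → 0 vs 4 = True. Stack: [True]
POP_JUMP_IF_FALSE → pop True; no jump. Stack: []
LOAD_FAST_LOAD_FAST w,c → push 3,-12. Stack: [3, -12]
BINARY_OP + → 3 + -12 = -9. Stack: [-9]
STORE_FAST w → w=-9. Stack: []
LOAD_FAST i → push 0. Stack: [0]
LOAD_CONST → push 1. Stack: [0, 1]
BINARY_OP + → 0 + 1 = 1. Stack: [1]
STORE_FAST i → i=1. Stack: []
LOAD_FAST i → push 1. Stack: [1]
LOAD_CONST → push 4. Stack: [1, 4]
COMPARE_OP bool(<) → 1 vs 4 = True. Stack: [True]
POP_JUMP_IF_FALSE → pop True; no jump. Stack: []
LOAD_FAST_LOAD_FAST w,c → push -9,-12. Stack: [-9, -12]
BINARY_OP + → -9 + -12 = -21. Stack: [-21]
STORE_FAST w → w=-21. Stack: []
LOAD_FAST i → push 1. Stack: [1]
LOAD_CONST → push 1. Stack: [1, 1]
BINARY_OP + → 1 + 1 = 2. Stack: [2]
STORE_FAST i → i=2. Stack: []
LOAD_FAST i → push 2. Stack: [2]
LOAD_CONST → push 4. Stack: [2, 4]
COMPARE_OP bool(<) → 2 vs 4 = True. Stack: [True]
POP_JUMP_IF_FALSE → pop True; no jump. Stack: []
LOAD_FAST_LOAD_FAST w,c → push -21,-12. Stack: [-21, -12]
BINARY_OP + → -21 + -12 = -33. Stack: [-33]
STORE_FAST w → w=-33. Stack: []
LOAD_FAST i → push 2. Stack: [2]
LOAD_CONST → push 1. Stack: [2, 1]
BINARY_OP + → 2 + 1 = 3. Stack: [3]
STORE_FAST i → i=3. Stack: []
LOAD_FAST i → push 3. Stack: [3]
LOAD_CONST → push 4. Stack: [3, 4]
COMPARE_OP bool(<) → 3 vs 4 = True. Stack: [True]
POP_JUMP_IF_FALSE → pop True; no jump. Stack: []
LOAD_FAST_LOAD_FAST w,c → push -33,-12. Stack: [-33, -12]
BINARY_OP + → -33 + -12 = -45. Stack: [-45]
STORE_FAST w → w=-45. Stack: []
LOAD_FAST i → push 3. Stack: [3]
LOAD_CONST → push 1. Stack: [3, 1]
BINARY_OP + → 3 + 1 = 4. Stack: [4]
STORE_FAST i → i=4. Stack: []
LOAD_FAST i → push 4. Stack: [4]
LOAD_CONST → push 4. Stack: [4, 4]
COMPARE_OP bool(<) → 4 vs 4 = False. Stack: [False]
POP_JUMP_IF_FALSE → pop False; jump. Stack: []
LOAD_FAST w → push -45. Stack: [-45]
RETURN_VALUE → return -45.

-45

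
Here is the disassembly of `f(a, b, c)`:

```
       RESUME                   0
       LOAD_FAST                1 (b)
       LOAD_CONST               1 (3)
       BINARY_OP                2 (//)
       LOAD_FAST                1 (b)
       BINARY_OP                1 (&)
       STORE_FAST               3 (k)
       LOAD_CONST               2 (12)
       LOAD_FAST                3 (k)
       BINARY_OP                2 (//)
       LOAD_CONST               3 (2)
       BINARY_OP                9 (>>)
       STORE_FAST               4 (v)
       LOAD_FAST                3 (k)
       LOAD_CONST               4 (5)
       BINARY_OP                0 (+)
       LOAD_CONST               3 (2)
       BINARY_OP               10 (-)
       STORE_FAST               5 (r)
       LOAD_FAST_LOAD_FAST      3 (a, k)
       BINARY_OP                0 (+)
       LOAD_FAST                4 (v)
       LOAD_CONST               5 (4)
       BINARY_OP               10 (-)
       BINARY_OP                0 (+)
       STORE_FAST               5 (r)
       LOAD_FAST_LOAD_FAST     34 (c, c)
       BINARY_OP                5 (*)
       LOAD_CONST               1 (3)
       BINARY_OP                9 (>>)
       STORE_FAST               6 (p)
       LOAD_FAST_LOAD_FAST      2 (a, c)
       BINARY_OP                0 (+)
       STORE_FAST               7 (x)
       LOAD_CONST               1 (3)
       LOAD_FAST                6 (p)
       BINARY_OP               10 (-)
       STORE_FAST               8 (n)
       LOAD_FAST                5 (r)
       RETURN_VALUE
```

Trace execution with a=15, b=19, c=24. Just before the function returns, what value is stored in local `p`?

LOAD_FAST b → push 19. Stack: [19]
LOAD_CONST → push 3. Stack: [19, 3]
BINARY_OP // → 19 // 3 = 6. Stack: [6]
LOAD_FAST b → push 19. Stack: [6, 19]
BINARY_OP & → 6 & 19 = 2. Stack: [2]
STORE_FAST k → k=2. Stack: []
LOAD_CONST → push 12. Stack: [12]
LOAD_FAST k → push 2. Stack: [12, 2]
BINARY_OP // → 12 // 2 = 6. Stack: [6]
LOAD_CONST → push 2. Stack: [6, 2]
BINARY_OP >> → 6 >> 2 = 1. Stack: [1]
STORE_FAST v → v=1. Stack: []
LOAD_FAST k → push 2. Stack: [2]
LOAD_CONST → push 5. Stack: [2, 5]
BINARY_OP + → 2 + 5 = 7. Stack: [7]
LOAD_CONST → push 2. Stack: [7, 2]
BINARY_OP - → 7 - 2 = 5. Stack: [5]
STORE_FAST r → r=5. Stack: []
LOAD_FAST_LOAD_FAST a,k → push 15,2. Stack: [15, 2]
BINARY_OP + → 15 + 2 = 17. Stack: [17]
LOAD_FAST v → push 1. Stack: [17, 1]
LOAD_CONST → push 4. Stack: [17, 1, 4]
BINARY_OP - → 1 - 4 = -3. Stack: [17, -3]
BINARY_OP + → 17 + -3 = 14. Stack: [14]
STORE_FAST r → r=14. Stack: []
LOAD_FAST_LOAD_FAST c,c → push 24,24. Stack: [24, 24]
BINARY_OP * → 24 * 24 = 576. Stack: [576]
LOAD_CONST → push 3. Stack: [576, 3]
BINARY_OP >> → 576 >> 3 = 72. Stack: [72]
STORE_FAST p → p=72. Stack: []
LOAD_FAST_LOAD_FAST a,c → push 15,24. Stack: [15, 24]
BINARY_OP + → 15 + 24 = 39. Stack: [39]
STORE_FAST x → x=39. Stack: []
LOAD_CONST → push 3. Stack: [3]
LOAD_FAST p → push 72. Stack: [3, 72]
BINARY_OP - → 3 - 72 = -69. Stack: [-69]
STORE_FAST n → n=-69. Stack: []
LOAD_FAST r → push 14. Stack: [14]
RETURN_VALUE → return 14.

72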